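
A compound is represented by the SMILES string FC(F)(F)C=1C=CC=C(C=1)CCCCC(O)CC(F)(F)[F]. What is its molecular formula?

Walk through each heavy atom and fill implicit hydrogens from standard valence (C 4, N 3, O 2, S 2, halogen 1):
  atom 1: F (halogen, monovalent) → 0 H
  atom 2: C, bond orders sum to 4 (valence 4) → 0 H
  atom 3: F (halogen, monovalent) → 0 H
  atom 4: F (halogen, monovalent) → 0 H
  atom 5: C, bond orders sum to 4 (valence 4) → 0 H
  atom 6: C, bond orders sum to 3 (valence 4) → 1 H
  atom 7: C, bond orders sum to 3 (valence 4) → 1 H
  atom 8: C, bond orders sum to 3 (valence 4) → 1 H
  atom 9: C, bond orders sum to 4 (valence 4) → 0 H
  atom 10: C, bond orders sum to 3 (valence 4) → 1 H
  atom 11: C, bond orders sum to 2 (valence 4) → 2 H
  atom 12: C, bond orders sum to 2 (valence 4) → 2 H
  atom 13: C, bond orders sum to 2 (valence 4) → 2 H
  atom 14: C, bond orders sum to 2 (valence 4) → 2 H
  atom 15: C, bond orders sum to 3 (valence 4) → 1 H
  atom 16: O, bond orders sum to 1 (valence 2) → 1 H
  atom 17: C, bond orders sum to 2 (valence 4) → 2 H
  atom 18: C, bond orders sum to 4 (valence 4) → 0 H
  atom 19: F (halogen, monovalent) → 0 H
  atom 20: F (halogen, monovalent) → 0 H
  atom 21: F with explicit H count 0
Totals → C:14, H:16, F:6, O:1.

C14H16F6O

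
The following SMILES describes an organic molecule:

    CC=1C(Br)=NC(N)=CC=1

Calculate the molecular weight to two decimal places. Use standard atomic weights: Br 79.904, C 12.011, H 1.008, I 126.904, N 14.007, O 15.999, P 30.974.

First, the molecular formula is C6H7BrN2 (counting implicit H from valence).
  Br: 1 × 79.904 = 79.904
  C: 6 × 12.011 = 72.066
  H: 7 × 1.008 = 7.056
  N: 2 × 14.007 = 28.014
Sum: 1×79.904 + 6×12.011 + 7×1.008 + 2×14.007 = 187.040 → 187.04 g/mol.

187.04 g/mol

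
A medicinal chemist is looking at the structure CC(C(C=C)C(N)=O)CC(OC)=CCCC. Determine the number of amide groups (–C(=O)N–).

The amide motif appears at heavy-atom position 6 in the SMILES.
Other groups present: 2 alkene, 1 ether.
Amide count: 1.

1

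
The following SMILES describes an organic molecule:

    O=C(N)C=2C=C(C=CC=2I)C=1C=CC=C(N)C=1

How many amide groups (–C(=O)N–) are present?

1

The amide motif appears at heavy-atom position 2 in the SMILES.
Other groups present: 1 primary amine.
Amide count: 1.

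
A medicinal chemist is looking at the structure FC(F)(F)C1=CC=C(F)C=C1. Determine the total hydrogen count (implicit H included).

4

Walk through each heavy atom and fill implicit hydrogens from standard valence (C 4, N 3, O 2, S 2, halogen 1):
  atom 1: F (halogen, monovalent) → 0 H
  atom 2: C, bond orders sum to 4 (valence 4) → 0 H
  atom 3: F (halogen, monovalent) → 0 H
  atom 4: F (halogen, monovalent) → 0 H
  atom 5: C, bond orders sum to 4 (valence 4) → 0 H
  atom 6: C, bond orders sum to 3 (valence 4) → 1 H
  atom 7: C, bond orders sum to 3 (valence 4) → 1 H
  atom 8: C, bond orders sum to 4 (valence 4) → 0 H
  atom 9: F (halogen, monovalent) → 0 H
  atom 10: C, bond orders sum to 3 (valence 4) → 1 H
  atom 11: C, bond orders sum to 3 (valence 4) → 1 H
Total hydrogens: 4.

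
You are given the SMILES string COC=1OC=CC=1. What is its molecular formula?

C5H6O2

Walk through each heavy atom and fill implicit hydrogens from standard valence (C 4, N 3, O 2, S 2, halogen 1):
  atom 1: C, bond orders sum to 1 (valence 4) → 3 H
  atom 2: O, bond orders sum to 2 (valence 2) → 0 H
  atom 3: C, bond orders sum to 4 (valence 4) → 0 H
  atom 4: O, bond orders sum to 2 (valence 2) → 0 H
  atom 5: C, bond orders sum to 3 (valence 4) → 1 H
  atom 6: C, bond orders sum to 3 (valence 4) → 1 H
  atom 7: C, bond orders sum to 3 (valence 4) → 1 H
Totals → C:5, H:6, O:2.
In Hill order: C5H6O2.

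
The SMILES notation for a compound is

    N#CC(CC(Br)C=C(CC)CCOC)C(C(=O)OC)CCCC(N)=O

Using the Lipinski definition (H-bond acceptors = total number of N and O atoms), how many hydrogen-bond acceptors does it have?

6

N atoms: 2; O atoms: 4.
Lipinski HBA = 2 + 4 = 6.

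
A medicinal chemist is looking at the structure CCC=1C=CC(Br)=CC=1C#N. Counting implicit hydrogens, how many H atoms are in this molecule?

Walk through each heavy atom and fill implicit hydrogens from standard valence (C 4, N 3, O 2, S 2, halogen 1):
  atom 1: C, bond orders sum to 1 (valence 4) → 3 H
  atom 2: C, bond orders sum to 2 (valence 4) → 2 H
  atom 3: C, bond orders sum to 4 (valence 4) → 0 H
  atom 4: C, bond orders sum to 3 (valence 4) → 1 H
  atom 5: C, bond orders sum to 3 (valence 4) → 1 H
  atom 6: C, bond orders sum to 4 (valence 4) → 0 H
  atom 7: Br (halogen, monovalent) → 0 H
  atom 8: C, bond orders sum to 3 (valence 4) → 1 H
  atom 9: C, bond orders sum to 4 (valence 4) → 0 H
  atom 10: C, bond orders sum to 4 (valence 4) → 0 H
  atom 11: N, bond orders sum to 3 (valence 3) → 0 H
Total hydrogens: 8.

8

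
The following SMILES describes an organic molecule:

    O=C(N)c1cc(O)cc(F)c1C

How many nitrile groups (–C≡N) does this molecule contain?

Scan the SMILES for the nitrile motif — none present.
Groups that are present: 1 amide, 1 hydroxyl.

0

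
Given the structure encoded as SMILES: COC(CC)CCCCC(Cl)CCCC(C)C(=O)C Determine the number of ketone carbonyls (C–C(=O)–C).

The ketone motif appears at heavy-atom position 17 in the SMILES.
Other groups present: 1 ether.
Ketone count: 1.

1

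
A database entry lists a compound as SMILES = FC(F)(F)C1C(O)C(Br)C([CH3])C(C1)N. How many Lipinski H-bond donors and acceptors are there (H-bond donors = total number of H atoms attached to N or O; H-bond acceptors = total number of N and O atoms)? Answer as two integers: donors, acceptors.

Donors: find every N or O and count the H atoms it carries.
  atom 7 (O): bond orders sum to 1 → 1 H
  atom 14 (N): bond orders sum to 1 → 2 H
Lipinski HBD = 3.
Acceptors: N atoms = 1, O atoms = 1 → HBA = 2.

3, 2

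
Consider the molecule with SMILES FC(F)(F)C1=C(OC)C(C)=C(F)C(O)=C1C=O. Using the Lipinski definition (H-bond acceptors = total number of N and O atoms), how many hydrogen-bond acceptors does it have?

3

N atoms: 0; O atoms: 3.
Lipinski HBA = 0 + 3 = 3.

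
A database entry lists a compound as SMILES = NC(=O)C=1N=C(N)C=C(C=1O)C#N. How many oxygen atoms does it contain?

Scan the SMILES for O atoms (remember two-letter symbols like Cl and Br are single atoms).
Oxygen count: 2.

2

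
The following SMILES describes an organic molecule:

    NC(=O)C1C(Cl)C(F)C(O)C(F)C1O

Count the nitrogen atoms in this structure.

Scan the SMILES for N atoms (remember two-letter symbols like Cl and Br are single atoms).
Nitrogen count: 1.

1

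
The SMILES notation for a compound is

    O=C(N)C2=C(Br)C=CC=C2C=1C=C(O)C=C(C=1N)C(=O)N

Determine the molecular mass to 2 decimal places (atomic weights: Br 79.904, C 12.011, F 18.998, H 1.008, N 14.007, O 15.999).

350.17 g/mol

First, the molecular formula is C14H12BrN3O3 (counting implicit H from valence).
  Br: 1 × 79.904 = 79.904
  C: 14 × 12.011 = 168.154
  H: 12 × 1.008 = 12.096
  N: 3 × 14.007 = 42.021
  O: 3 × 15.999 = 47.997
Sum: 1×79.904 + 14×12.011 + 12×1.008 + 3×14.007 + 3×15.999 = 350.172 → 350.17 g/mol.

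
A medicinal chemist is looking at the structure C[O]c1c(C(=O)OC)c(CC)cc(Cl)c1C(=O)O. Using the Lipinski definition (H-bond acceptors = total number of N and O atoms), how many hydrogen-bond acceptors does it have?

5

N atoms: 0; O atoms: 5.
Lipinski HBA = 0 + 5 = 5.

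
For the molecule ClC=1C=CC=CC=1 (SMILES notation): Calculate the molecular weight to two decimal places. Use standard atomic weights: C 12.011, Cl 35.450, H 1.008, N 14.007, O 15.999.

First, the molecular formula is C6H5Cl (counting implicit H from valence).
  C: 6 × 12.011 = 72.066
  Cl: 1 × 35.450 = 35.450
  H: 5 × 1.008 = 5.040
Sum: 6×12.011 + 1×35.450 + 5×1.008 = 112.556 → 112.56 g/mol.

112.56 g/mol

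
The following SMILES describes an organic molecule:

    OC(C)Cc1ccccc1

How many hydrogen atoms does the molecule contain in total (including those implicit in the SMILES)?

12

Walk through each heavy atom and fill implicit hydrogens from standard valence (C 4, N 3, O 2, S 2, halogen 1); for lowercase aromatic atoms, an aromatic c carries 1 H when it has two neighbours and 0 H with three, and aromatic n carries 0 H:
  atom 1: O, bond orders sum to 1 (valence 2) → 1 H
  atom 2: C, bond orders sum to 3 (valence 4) → 1 H
  atom 3: C, bond orders sum to 1 (valence 4) → 3 H
  atom 4: C, bond orders sum to 2 (valence 4) → 2 H
  atom 5: aromatic c, 3 neighbours → 0 H
  atom 6: aromatic c, 2 neighbours → 1 H
  atom 7: aromatic c, 2 neighbours → 1 H
  atom 8: aromatic c, 2 neighbours → 1 H
  atom 9: aromatic c, 2 neighbours → 1 H
  atom 10: aromatic c, 2 neighbours → 1 H
Total hydrogens: 12.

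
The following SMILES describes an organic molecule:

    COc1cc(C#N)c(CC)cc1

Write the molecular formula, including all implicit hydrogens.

Walk through each heavy atom and fill implicit hydrogens from standard valence (C 4, N 3, O 2, S 2, halogen 1); for lowercase aromatic atoms, an aromatic c carries 1 H when it has two neighbours and 0 H with three, and aromatic n carries 0 H:
  atom 1: C, bond orders sum to 1 (valence 4) → 3 H
  atom 2: O, bond orders sum to 2 (valence 2) → 0 H
  atom 3: aromatic c, 3 neighbours → 0 H
  atom 4: aromatic c, 2 neighbours → 1 H
  atom 5: aromatic c, 3 neighbours → 0 H
  atom 6: C, bond orders sum to 4 (valence 4) → 0 H
  atom 7: N, bond orders sum to 3 (valence 3) → 0 H
  atom 8: aromatic c, 3 neighbours → 0 H
  atom 9: C, bond orders sum to 2 (valence 4) → 2 H
  atom 10: C, bond orders sum to 1 (valence 4) → 3 H
  atom 11: aromatic c, 2 neighbours → 1 H
  atom 12: aromatic c, 2 neighbours → 1 H
Totals → C:10, H:11, N:1, O:1.
In Hill order: C10H11NO.

C10H11NO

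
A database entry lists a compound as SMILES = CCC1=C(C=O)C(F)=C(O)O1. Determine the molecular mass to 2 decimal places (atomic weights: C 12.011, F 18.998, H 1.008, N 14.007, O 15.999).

158.13 g/mol

First, the molecular formula is C7H7FO3 (counting implicit H from valence).
  C: 7 × 12.011 = 84.077
  F: 1 × 18.998 = 18.998
  H: 7 × 1.008 = 7.056
  O: 3 × 15.999 = 47.997
Sum: 7×12.011 + 1×18.998 + 7×1.008 + 3×15.999 = 158.128 → 158.13 g/mol.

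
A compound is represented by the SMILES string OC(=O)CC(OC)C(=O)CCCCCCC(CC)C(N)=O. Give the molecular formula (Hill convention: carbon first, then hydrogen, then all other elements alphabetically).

C15H27NO5

Walk through each heavy atom and fill implicit hydrogens from standard valence (C 4, N 3, O 2, S 2, halogen 1):
  atom 1: O, bond orders sum to 1 (valence 2) → 1 H
  atom 2: C, bond orders sum to 4 (valence 4) → 0 H
  atom 3: O, bond orders sum to 2 (valence 2) → 0 H
  atom 4: C, bond orders sum to 2 (valence 4) → 2 H
  atom 5: C, bond orders sum to 3 (valence 4) → 1 H
  atom 6: O, bond orders sum to 2 (valence 2) → 0 H
  atom 7: C, bond orders sum to 1 (valence 4) → 3 H
  atom 8: C, bond orders sum to 4 (valence 4) → 0 H
  atom 9: O, bond orders sum to 2 (valence 2) → 0 H
  atom 10: C, bond orders sum to 2 (valence 4) → 2 H
  atom 11: C, bond orders sum to 2 (valence 4) → 2 H
  atom 12: C, bond orders sum to 2 (valence 4) → 2 H
  atom 13: C, bond orders sum to 2 (valence 4) → 2 H
  atom 14: C, bond orders sum to 2 (valence 4) → 2 H
  atom 15: C, bond orders sum to 2 (valence 4) → 2 H
  atom 16: C, bond orders sum to 3 (valence 4) → 1 H
  atom 17: C, bond orders sum to 2 (valence 4) → 2 H
  atom 18: C, bond orders sum to 1 (valence 4) → 3 H
  atom 19: C, bond orders sum to 4 (valence 4) → 0 H
  atom 20: N, bond orders sum to 1 (valence 3) → 2 H
  atom 21: O, bond orders sum to 2 (valence 2) → 0 H
Totals → C:15, H:27, N:1, O:5.
In Hill order: C15H27NO5.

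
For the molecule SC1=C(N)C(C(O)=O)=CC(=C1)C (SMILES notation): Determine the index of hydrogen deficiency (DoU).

Molecular formula: C8H9NO2S.
DoU = (2C + 2 + N − H − X) / 2, where X is the halogen count and O/S are ignored.
    = (2·8 + 2 + 1 − 9 − 0) / 2 = 10 / 2 = 5.

5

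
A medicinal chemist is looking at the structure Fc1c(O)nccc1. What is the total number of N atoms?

1

Scan the SMILES for N atoms (remember two-letter symbols like Cl and Br are single atoms).
Nitrogen count: 1.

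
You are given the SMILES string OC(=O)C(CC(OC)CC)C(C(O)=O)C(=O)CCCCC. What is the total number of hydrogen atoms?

Walk through each heavy atom and fill implicit hydrogens from standard valence (C 4, N 3, O 2, S 2, halogen 1):
  atom 1: O, bond orders sum to 1 (valence 2) → 1 H
  atom 2: C, bond orders sum to 4 (valence 4) → 0 H
  atom 3: O, bond orders sum to 2 (valence 2) → 0 H
  atom 4: C, bond orders sum to 3 (valence 4) → 1 H
  atom 5: C, bond orders sum to 2 (valence 4) → 2 H
  atom 6: C, bond orders sum to 3 (valence 4) → 1 H
  atom 7: O, bond orders sum to 2 (valence 2) → 0 H
  atom 8: C, bond orders sum to 1 (valence 4) → 3 H
  atom 9: C, bond orders sum to 2 (valence 4) → 2 H
  atom 10: C, bond orders sum to 1 (valence 4) → 3 H
  atom 11: C, bond orders sum to 3 (valence 4) → 1 H
  atom 12: C, bond orders sum to 4 (valence 4) → 0 H
  atom 13: O, bond orders sum to 1 (valence 2) → 1 H
  atom 14: O, bond orders sum to 2 (valence 2) → 0 H
  atom 15: C, bond orders sum to 4 (valence 4) → 0 H
  atom 16: O, bond orders sum to 2 (valence 2) → 0 H
  atom 17: C, bond orders sum to 2 (valence 4) → 2 H
  atom 18: C, bond orders sum to 2 (valence 4) → 2 H
  atom 19: C, bond orders sum to 2 (valence 4) → 2 H
  atom 20: C, bond orders sum to 2 (valence 4) → 2 H
  atom 21: C, bond orders sum to 1 (valence 4) → 3 H
Total hydrogens: 26.

26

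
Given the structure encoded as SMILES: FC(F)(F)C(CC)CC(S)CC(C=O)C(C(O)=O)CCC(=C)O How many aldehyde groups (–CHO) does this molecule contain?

The aldehyde motif appears at heavy-atom position 13 in the SMILES.
Other groups present: 1 alkene, 1 carboxylic acid, 1 hydroxyl, 1 thiol.
Aldehyde count: 1.

1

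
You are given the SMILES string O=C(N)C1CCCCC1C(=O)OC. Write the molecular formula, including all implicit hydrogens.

C9H15NO3

Walk through each heavy atom and fill implicit hydrogens from standard valence (C 4, N 3, O 2, S 2, halogen 1):
  atom 1: O, bond orders sum to 2 (valence 2) → 0 H
  atom 2: C, bond orders sum to 4 (valence 4) → 0 H
  atom 3: N, bond orders sum to 1 (valence 3) → 2 H
  atom 4: C, bond orders sum to 3 (valence 4) → 1 H
  atom 5: C, bond orders sum to 2 (valence 4) → 2 H
  atom 6: C, bond orders sum to 2 (valence 4) → 2 H
  atom 7: C, bond orders sum to 2 (valence 4) → 2 H
  atom 8: C, bond orders sum to 2 (valence 4) → 2 H
  atom 9: C, bond orders sum to 3 (valence 4) → 1 H
  atom 10: C, bond orders sum to 4 (valence 4) → 0 H
  atom 11: O, bond orders sum to 2 (valence 2) → 0 H
  atom 12: O, bond orders sum to 2 (valence 2) → 0 H
  atom 13: C, bond orders sum to 1 (valence 4) → 3 H
Totals → C:9, H:15, N:1, O:3.
In Hill order: C9H15NO3.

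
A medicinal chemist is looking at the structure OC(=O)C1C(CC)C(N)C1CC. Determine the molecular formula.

Walk through each heavy atom and fill implicit hydrogens from standard valence (C 4, N 3, O 2, S 2, halogen 1):
  atom 1: O, bond orders sum to 1 (valence 2) → 1 H
  atom 2: C, bond orders sum to 4 (valence 4) → 0 H
  atom 3: O, bond orders sum to 2 (valence 2) → 0 H
  atom 4: C, bond orders sum to 3 (valence 4) → 1 H
  atom 5: C, bond orders sum to 3 (valence 4) → 1 H
  atom 6: C, bond orders sum to 2 (valence 4) → 2 H
  atom 7: C, bond orders sum to 1 (valence 4) → 3 H
  atom 8: C, bond orders sum to 3 (valence 4) → 1 H
  atom 9: N, bond orders sum to 1 (valence 3) → 2 H
  atom 10: C, bond orders sum to 3 (valence 4) → 1 H
  atom 11: C, bond orders sum to 2 (valence 4) → 2 H
  atom 12: C, bond orders sum to 1 (valence 4) → 3 H
Totals → C:9, H:17, N:1, O:2.
In Hill order: C9H17NO2.

C9H17NO2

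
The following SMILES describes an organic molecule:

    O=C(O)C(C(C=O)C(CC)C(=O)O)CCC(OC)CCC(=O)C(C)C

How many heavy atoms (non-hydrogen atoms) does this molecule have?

25

Every atom symbol written in the SMILES (organic subset) is one heavy atom; implicit H are not written.
Heavy atoms by element → C:18, O:7.
Total: 25.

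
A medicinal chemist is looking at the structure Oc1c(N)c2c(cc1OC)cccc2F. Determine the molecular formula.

C11H10FNO2

Walk through each heavy atom and fill implicit hydrogens from standard valence (C 4, N 3, O 2, S 2, halogen 1); for lowercase aromatic atoms, an aromatic c carries 1 H when it has two neighbours and 0 H with three, and aromatic n carries 0 H:
  atom 1: O, bond orders sum to 1 (valence 2) → 1 H
  atom 2: aromatic c, 3 neighbours → 0 H
  atom 3: aromatic c, 3 neighbours → 0 H
  atom 4: N, bond orders sum to 1 (valence 3) → 2 H
  atom 5: aromatic c, 3 neighbours → 0 H
  atom 6: aromatic c, 3 neighbours → 0 H
  atom 7: aromatic c, 2 neighbours → 1 H
  atom 8: aromatic c, 3 neighbours → 0 H
  atom 9: O, bond orders sum to 2 (valence 2) → 0 H
  atom 10: C, bond orders sum to 1 (valence 4) → 3 H
  atom 11: aromatic c, 2 neighbours → 1 H
  atom 12: aromatic c, 2 neighbours → 1 H
  atom 13: aromatic c, 2 neighbours → 1 H
  atom 14: aromatic c, 3 neighbours → 0 H
  atom 15: F (halogen, monovalent) → 0 H
Totals → C:11, H:10, F:1, N:1, O:2.
In Hill order: C11H10FNO2.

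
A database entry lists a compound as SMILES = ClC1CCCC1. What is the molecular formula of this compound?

C5H9Cl

Walk through each heavy atom and fill implicit hydrogens from standard valence (C 4, N 3, O 2, S 2, halogen 1):
  atom 1: Cl (halogen, monovalent) → 0 H
  atom 2: C, bond orders sum to 3 (valence 4) → 1 H
  atom 3: C, bond orders sum to 2 (valence 4) → 2 H
  atom 4: C, bond orders sum to 2 (valence 4) → 2 H
  atom 5: C, bond orders sum to 2 (valence 4) → 2 H
  atom 6: C, bond orders sum to 2 (valence 4) → 2 H
Totals → C:5, H:9, Cl:1.
In Hill order: C5H9Cl.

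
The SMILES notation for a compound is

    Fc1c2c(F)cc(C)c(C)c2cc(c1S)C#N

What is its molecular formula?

C13H9F2NS

Walk through each heavy atom and fill implicit hydrogens from standard valence (C 4, N 3, O 2, S 2, halogen 1); for lowercase aromatic atoms, an aromatic c carries 1 H when it has two neighbours and 0 H with three, and aromatic n carries 0 H:
  atom 1: F (halogen, monovalent) → 0 H
  atom 2: aromatic c, 3 neighbours → 0 H
  atom 3: aromatic c, 3 neighbours → 0 H
  atom 4: aromatic c, 3 neighbours → 0 H
  atom 5: F (halogen, monovalent) → 0 H
  atom 6: aromatic c, 2 neighbours → 1 H
  atom 7: aromatic c, 3 neighbours → 0 H
  atom 8: C, bond orders sum to 1 (valence 4) → 3 H
  atom 9: aromatic c, 3 neighbours → 0 H
  atom 10: C, bond orders sum to 1 (valence 4) → 3 H
  atom 11: aromatic c, 3 neighbours → 0 H
  atom 12: aromatic c, 2 neighbours → 1 H
  atom 13: aromatic c, 3 neighbours → 0 H
  atom 14: aromatic c, 3 neighbours → 0 H
  atom 15: S, bond orders sum to 1 (valence 2) → 1 H
  atom 16: C, bond orders sum to 4 (valence 4) → 0 H
  atom 17: N, bond orders sum to 3 (valence 3) → 0 H
Totals → C:13, H:9, F:2, N:1, S:1.
In Hill order: C13H9F2NS.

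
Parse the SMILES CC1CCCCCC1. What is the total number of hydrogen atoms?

16

Walk through each heavy atom and fill implicit hydrogens from standard valence (C 4, N 3, O 2, S 2, halogen 1):
  atom 1: C, bond orders sum to 1 (valence 4) → 3 H
  atom 2: C, bond orders sum to 3 (valence 4) → 1 H
  atom 3: C, bond orders sum to 2 (valence 4) → 2 H
  atom 4: C, bond orders sum to 2 (valence 4) → 2 H
  atom 5: C, bond orders sum to 2 (valence 4) → 2 H
  atom 6: C, bond orders sum to 2 (valence 4) → 2 H
  atom 7: C, bond orders sum to 2 (valence 4) → 2 H
  atom 8: C, bond orders sum to 2 (valence 4) → 2 H
Total hydrogens: 16.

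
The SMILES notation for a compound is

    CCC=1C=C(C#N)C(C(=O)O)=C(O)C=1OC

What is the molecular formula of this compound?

C11H11NO4

Walk through each heavy atom and fill implicit hydrogens from standard valence (C 4, N 3, O 2, S 2, halogen 1):
  atom 1: C, bond orders sum to 1 (valence 4) → 3 H
  atom 2: C, bond orders sum to 2 (valence 4) → 2 H
  atom 3: C, bond orders sum to 4 (valence 4) → 0 H
  atom 4: C, bond orders sum to 3 (valence 4) → 1 H
  atom 5: C, bond orders sum to 4 (valence 4) → 0 H
  atom 6: C, bond orders sum to 4 (valence 4) → 0 H
  atom 7: N, bond orders sum to 3 (valence 3) → 0 H
  atom 8: C, bond orders sum to 4 (valence 4) → 0 H
  atom 9: C, bond orders sum to 4 (valence 4) → 0 H
  atom 10: O, bond orders sum to 2 (valence 2) → 0 H
  atom 11: O, bond orders sum to 1 (valence 2) → 1 H
  atom 12: C, bond orders sum to 4 (valence 4) → 0 H
  atom 13: O, bond orders sum to 1 (valence 2) → 1 H
  atom 14: C, bond orders sum to 4 (valence 4) → 0 H
  atom 15: O, bond orders sum to 2 (valence 2) → 0 H
  atom 16: C, bond orders sum to 1 (valence 4) → 3 H
Totals → C:11, H:11, N:1, O:4.
In Hill order: C11H11NO4.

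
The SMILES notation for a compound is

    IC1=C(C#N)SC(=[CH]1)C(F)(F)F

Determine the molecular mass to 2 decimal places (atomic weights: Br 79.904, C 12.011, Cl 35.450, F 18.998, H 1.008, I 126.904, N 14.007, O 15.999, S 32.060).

303.04 g/mol

First, the molecular formula is C6HF3INS (counting implicit H from valence).
  C: 6 × 12.011 = 72.066
  F: 3 × 18.998 = 56.994
  H: 1 × 1.008 = 1.008
  I: 1 × 126.904 = 126.904
  N: 1 × 14.007 = 14.007
  S: 1 × 32.060 = 32.060
Sum: 6×12.011 + 3×18.998 + 1×1.008 + 1×126.904 + 1×14.007 + 1×32.060 = 303.039 → 303.04 g/mol.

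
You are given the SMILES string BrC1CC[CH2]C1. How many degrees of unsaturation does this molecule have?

Molecular formula: C5H9Br.
DoU = (2C + 2 + N − H − X) / 2, where X is the halogen count and O/S are ignored.
    = (2·5 + 2 + 0 − 9 − 1) / 2 = 2 / 2 = 1.

1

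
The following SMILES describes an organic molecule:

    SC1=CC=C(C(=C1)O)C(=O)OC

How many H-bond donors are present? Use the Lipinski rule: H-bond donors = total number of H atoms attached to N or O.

1

Donors: find every N or O and count the H atoms it carries.
  atom 8 (O): bond orders sum to 1 → 1 H
  atom 10 (O): bond orders sum to 2 → 0 H
  atom 11 (O): bond orders sum to 2 → 0 H
Lipinski HBD = 1.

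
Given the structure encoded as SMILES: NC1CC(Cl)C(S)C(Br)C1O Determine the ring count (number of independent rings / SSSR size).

1

In SMILES, each pair of matching ring-closure digits denotes one ring-closing bond; the number of such bonds equals the number of independent rings.
Ring-closure bonds here: 1.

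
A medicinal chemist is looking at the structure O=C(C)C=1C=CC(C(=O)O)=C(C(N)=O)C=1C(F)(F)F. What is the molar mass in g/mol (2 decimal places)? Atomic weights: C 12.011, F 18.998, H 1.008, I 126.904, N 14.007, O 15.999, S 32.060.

First, the molecular formula is C11H8F3NO4 (counting implicit H from valence).
  C: 11 × 12.011 = 132.121
  F: 3 × 18.998 = 56.994
  H: 8 × 1.008 = 8.064
  N: 1 × 14.007 = 14.007
  O: 4 × 15.999 = 63.996
Sum: 11×12.011 + 3×18.998 + 8×1.008 + 1×14.007 + 4×15.999 = 275.182 → 275.18 g/mol.

275.18 g/mol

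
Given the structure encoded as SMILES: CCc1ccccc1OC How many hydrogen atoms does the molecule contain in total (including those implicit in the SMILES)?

12

Walk through each heavy atom and fill implicit hydrogens from standard valence (C 4, N 3, O 2, S 2, halogen 1); for lowercase aromatic atoms, an aromatic c carries 1 H when it has two neighbours and 0 H with three, and aromatic n carries 0 H:
  atom 1: C, bond orders sum to 1 (valence 4) → 3 H
  atom 2: C, bond orders sum to 2 (valence 4) → 2 H
  atom 3: aromatic c, 3 neighbours → 0 H
  atom 4: aromatic c, 2 neighbours → 1 H
  atom 5: aromatic c, 2 neighbours → 1 H
  atom 6: aromatic c, 2 neighbours → 1 H
  atom 7: aromatic c, 2 neighbours → 1 H
  atom 8: aromatic c, 3 neighbours → 0 H
  atom 9: O, bond orders sum to 2 (valence 2) → 0 H
  atom 10: C, bond orders sum to 1 (valence 4) → 3 H
Total hydrogens: 12.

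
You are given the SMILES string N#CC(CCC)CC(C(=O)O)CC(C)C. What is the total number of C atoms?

12

Count every carbon token in the SMILES (each C, including those in ring-closure positions and inside branches).
Carbon count: 12.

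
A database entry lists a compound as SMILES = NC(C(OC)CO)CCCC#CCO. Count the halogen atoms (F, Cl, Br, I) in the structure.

Scan the SMILES for the halogen motif — none present.
Groups that are present: 1 alkyne, 1 ether, 2 hydroxyl, 1 primary amine.

0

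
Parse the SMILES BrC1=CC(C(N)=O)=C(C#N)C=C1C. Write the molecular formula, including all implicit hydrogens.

C9H7BrN2O

Walk through each heavy atom and fill implicit hydrogens from standard valence (C 4, N 3, O 2, S 2, halogen 1):
  atom 1: Br (halogen, monovalent) → 0 H
  atom 2: C, bond orders sum to 4 (valence 4) → 0 H
  atom 3: C, bond orders sum to 3 (valence 4) → 1 H
  atom 4: C, bond orders sum to 4 (valence 4) → 0 H
  atom 5: C, bond orders sum to 4 (valence 4) → 0 H
  atom 6: N, bond orders sum to 1 (valence 3) → 2 H
  atom 7: O, bond orders sum to 2 (valence 2) → 0 H
  atom 8: C, bond orders sum to 4 (valence 4) → 0 H
  atom 9: C, bond orders sum to 4 (valence 4) → 0 H
  atom 10: N, bond orders sum to 3 (valence 3) → 0 H
  atom 11: C, bond orders sum to 3 (valence 4) → 1 H
  atom 12: C, bond orders sum to 4 (valence 4) → 0 H
  atom 13: C, bond orders sum to 1 (valence 4) → 3 H
Totals → C:9, H:7, Br:1, N:2, O:1.
In Hill order: C9H7BrN2O.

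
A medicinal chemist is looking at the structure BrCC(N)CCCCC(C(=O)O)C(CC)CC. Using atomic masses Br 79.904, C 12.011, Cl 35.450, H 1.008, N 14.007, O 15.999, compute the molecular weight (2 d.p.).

First, the molecular formula is C13H26BrNO2 (counting implicit H from valence).
  Br: 1 × 79.904 = 79.904
  C: 13 × 12.011 = 156.143
  H: 26 × 1.008 = 26.208
  N: 1 × 14.007 = 14.007
  O: 2 × 15.999 = 31.998
Sum: 1×79.904 + 13×12.011 + 26×1.008 + 1×14.007 + 2×15.999 = 308.260 → 308.26 g/mol.

308.26 g/mol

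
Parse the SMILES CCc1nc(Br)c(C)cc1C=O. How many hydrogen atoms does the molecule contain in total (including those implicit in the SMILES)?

Walk through each heavy atom and fill implicit hydrogens from standard valence (C 4, N 3, O 2, S 2, halogen 1); for lowercase aromatic atoms, an aromatic c carries 1 H when it has two neighbours and 0 H with three, and aromatic n carries 0 H:
  atom 1: C, bond orders sum to 1 (valence 4) → 3 H
  atom 2: C, bond orders sum to 2 (valence 4) → 2 H
  atom 3: aromatic c, 3 neighbours → 0 H
  atom 4: aromatic n, 2 neighbours → 0 H
  atom 5: aromatic c, 3 neighbours → 0 H
  atom 6: Br (halogen, monovalent) → 0 H
  atom 7: aromatic c, 3 neighbours → 0 H
  atom 8: C, bond orders sum to 1 (valence 4) → 3 H
  atom 9: aromatic c, 2 neighbours → 1 H
  atom 10: aromatic c, 3 neighbours → 0 H
  atom 11: C, bond orders sum to 3 (valence 4) → 1 H
  atom 12: O, bond orders sum to 2 (valence 2) → 0 H
Total hydrogens: 10.

10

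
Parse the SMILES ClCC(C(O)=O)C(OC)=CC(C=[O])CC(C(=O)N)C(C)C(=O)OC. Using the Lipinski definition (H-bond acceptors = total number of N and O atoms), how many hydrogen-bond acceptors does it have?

8

N atoms: 1; O atoms: 7.
Lipinski HBA = 1 + 7 = 8.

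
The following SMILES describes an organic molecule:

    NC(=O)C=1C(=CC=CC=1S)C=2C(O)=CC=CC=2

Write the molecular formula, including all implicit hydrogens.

Walk through each heavy atom and fill implicit hydrogens from standard valence (C 4, N 3, O 2, S 2, halogen 1):
  atom 1: N, bond orders sum to 1 (valence 3) → 2 H
  atom 2: C, bond orders sum to 4 (valence 4) → 0 H
  atom 3: O, bond orders sum to 2 (valence 2) → 0 H
  atom 4: C, bond orders sum to 4 (valence 4) → 0 H
  atom 5: C, bond orders sum to 4 (valence 4) → 0 H
  atom 6: C, bond orders sum to 3 (valence 4) → 1 H
  atom 7: C, bond orders sum to 3 (valence 4) → 1 H
  atom 8: C, bond orders sum to 3 (valence 4) → 1 H
  atom 9: C, bond orders sum to 4 (valence 4) → 0 H
  atom 10: S, bond orders sum to 1 (valence 2) → 1 H
  atom 11: C, bond orders sum to 4 (valence 4) → 0 H
  atom 12: C, bond orders sum to 4 (valence 4) → 0 H
  atom 13: O, bond orders sum to 1 (valence 2) → 1 H
  atom 14: C, bond orders sum to 3 (valence 4) → 1 H
  atom 15: C, bond orders sum to 3 (valence 4) → 1 H
  atom 16: C, bond orders sum to 3 (valence 4) → 1 H
  atom 17: C, bond orders sum to 3 (valence 4) → 1 H
Totals → C:13, H:11, N:1, O:2, S:1.

C13H11NO2S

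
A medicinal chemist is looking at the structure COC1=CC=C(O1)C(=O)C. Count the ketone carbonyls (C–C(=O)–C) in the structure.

The ketone motif appears at heavy-atom position 8 in the SMILES.
Other groups present: 1 ether.
Ketone count: 1.

1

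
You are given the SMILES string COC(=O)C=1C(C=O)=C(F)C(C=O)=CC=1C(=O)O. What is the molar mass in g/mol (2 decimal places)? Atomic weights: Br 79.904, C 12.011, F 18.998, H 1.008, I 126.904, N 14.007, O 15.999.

First, the molecular formula is C11H7FO6 (counting implicit H from valence).
  C: 11 × 12.011 = 132.121
  F: 1 × 18.998 = 18.998
  H: 7 × 1.008 = 7.056
  O: 6 × 15.999 = 95.994
Sum: 11×12.011 + 1×18.998 + 7×1.008 + 6×15.999 = 254.169 → 254.17 g/mol.

254.17 g/mol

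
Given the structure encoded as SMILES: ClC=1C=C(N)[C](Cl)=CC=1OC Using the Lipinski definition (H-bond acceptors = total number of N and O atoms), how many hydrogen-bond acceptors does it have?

N atoms: 1; O atoms: 1.
Lipinski HBA = 1 + 1 = 2.

2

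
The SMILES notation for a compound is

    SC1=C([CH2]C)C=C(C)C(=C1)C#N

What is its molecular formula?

C10H11NS

Walk through each heavy atom and fill implicit hydrogens from standard valence (C 4, N 3, O 2, S 2, halogen 1):
  atom 1: S, bond orders sum to 1 (valence 2) → 1 H
  atom 2: C, bond orders sum to 4 (valence 4) → 0 H
  atom 3: C, bond orders sum to 4 (valence 4) → 0 H
  atom 4: C with explicit H count 2
  atom 5: C, bond orders sum to 1 (valence 4) → 3 H
  atom 6: C, bond orders sum to 3 (valence 4) → 1 H
  atom 7: C, bond orders sum to 4 (valence 4) → 0 H
  atom 8: C, bond orders sum to 1 (valence 4) → 3 H
  atom 9: C, bond orders sum to 4 (valence 4) → 0 H
  atom 10: C, bond orders sum to 3 (valence 4) → 1 H
  atom 11: C, bond orders sum to 4 (valence 4) → 0 H
  atom 12: N, bond orders sum to 3 (valence 3) → 0 H
Totals → C:10, H:11, N:1, S:1.
In Hill order: C10H11NS.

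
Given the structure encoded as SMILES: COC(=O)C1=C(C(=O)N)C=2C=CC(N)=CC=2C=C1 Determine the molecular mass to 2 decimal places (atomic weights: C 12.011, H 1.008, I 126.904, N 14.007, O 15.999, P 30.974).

244.25 g/mol

First, the molecular formula is C13H12N2O3 (counting implicit H from valence).
  C: 13 × 12.011 = 156.143
  H: 12 × 1.008 = 12.096
  N: 2 × 14.007 = 28.014
  O: 3 × 15.999 = 47.997
Sum: 13×12.011 + 12×1.008 + 2×14.007 + 3×15.999 = 244.250 → 244.25 g/mol.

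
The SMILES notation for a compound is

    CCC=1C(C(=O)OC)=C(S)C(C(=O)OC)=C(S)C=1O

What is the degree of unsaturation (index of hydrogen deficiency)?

6

Degree of unsaturation = (number of rings) + (number of π bonds).
Ring closures in the SMILES: 1.
π bonds: 5 double bonds (each 1 DoU) → 5 DoU from unsaturation.
Total DoU = 1 + 5 = 6.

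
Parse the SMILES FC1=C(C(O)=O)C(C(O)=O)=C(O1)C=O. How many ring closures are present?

In SMILES, each pair of matching ring-closure digits denotes one ring-closing bond; the number of such bonds equals the number of independent rings.
Ring-closure bonds here: 1.

1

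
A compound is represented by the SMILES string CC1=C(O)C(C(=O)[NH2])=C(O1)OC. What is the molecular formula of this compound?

Walk through each heavy atom and fill implicit hydrogens from standard valence (C 4, N 3, O 2, S 2, halogen 1):
  atom 1: C, bond orders sum to 1 (valence 4) → 3 H
  atom 2: C, bond orders sum to 4 (valence 4) → 0 H
  atom 3: C, bond orders sum to 4 (valence 4) → 0 H
  atom 4: O, bond orders sum to 1 (valence 2) → 1 H
  atom 5: C, bond orders sum to 4 (valence 4) → 0 H
  atom 6: C, bond orders sum to 4 (valence 4) → 0 H
  atom 7: O, bond orders sum to 2 (valence 2) → 0 H
  atom 8: N with explicit H count 2
  atom 9: C, bond orders sum to 4 (valence 4) → 0 H
  atom 10: O, bond orders sum to 2 (valence 2) → 0 H
  atom 11: O, bond orders sum to 2 (valence 2) → 0 H
  atom 12: C, bond orders sum to 1 (valence 4) → 3 H
Totals → C:7, H:9, N:1, O:4.
In Hill order: C7H9NO4.

C7H9NO4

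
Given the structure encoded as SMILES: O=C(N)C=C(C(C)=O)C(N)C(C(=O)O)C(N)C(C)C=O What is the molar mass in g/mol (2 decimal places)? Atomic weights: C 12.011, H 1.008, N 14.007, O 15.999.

285.30 g/mol

First, the molecular formula is C12H19N3O5 (counting implicit H from valence).
  C: 12 × 12.011 = 144.132
  H: 19 × 1.008 = 19.152
  N: 3 × 14.007 = 42.021
  O: 5 × 15.999 = 79.995
Sum: 12×12.011 + 19×1.008 + 3×14.007 + 5×15.999 = 285.300 → 285.30 g/mol.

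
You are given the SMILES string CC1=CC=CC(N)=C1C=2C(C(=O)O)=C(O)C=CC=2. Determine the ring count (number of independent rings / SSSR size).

In SMILES, each pair of matching ring-closure digits denotes one ring-closing bond; the number of such bonds equals the number of independent rings.
Ring-closure bonds here: 2.

2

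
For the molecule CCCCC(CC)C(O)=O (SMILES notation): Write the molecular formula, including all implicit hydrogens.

Walk through each heavy atom and fill implicit hydrogens from standard valence (C 4, N 3, O 2, S 2, halogen 1):
  atom 1: C, bond orders sum to 1 (valence 4) → 3 H
  atom 2: C, bond orders sum to 2 (valence 4) → 2 H
  atom 3: C, bond orders sum to 2 (valence 4) → 2 H
  atom 4: C, bond orders sum to 2 (valence 4) → 2 H
  atom 5: C, bond orders sum to 3 (valence 4) → 1 H
  atom 6: C, bond orders sum to 2 (valence 4) → 2 H
  atom 7: C, bond orders sum to 1 (valence 4) → 3 H
  atom 8: C, bond orders sum to 4 (valence 4) → 0 H
  atom 9: O, bond orders sum to 1 (valence 2) → 1 H
  atom 10: O, bond orders sum to 2 (valence 2) → 0 H
Totals → C:8, H:16, O:2.
In Hill order: C8H16O2.

C8H16O2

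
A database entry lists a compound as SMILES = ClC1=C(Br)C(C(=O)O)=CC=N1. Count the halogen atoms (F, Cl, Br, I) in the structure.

2

Halogen atoms appear at heavy-atom positions 1, 4 (1×Br, 1×Cl).
Other groups present: 1 carboxylic acid.
Halogen count: 2.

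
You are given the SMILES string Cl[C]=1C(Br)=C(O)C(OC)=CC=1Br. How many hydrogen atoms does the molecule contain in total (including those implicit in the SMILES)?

Walk through each heavy atom and fill implicit hydrogens from standard valence (C 4, N 3, O 2, S 2, halogen 1):
  atom 1: Cl (halogen, monovalent) → 0 H
  atom 2: C with explicit H count 0
  atom 3: C, bond orders sum to 4 (valence 4) → 0 H
  atom 4: Br (halogen, monovalent) → 0 H
  atom 5: C, bond orders sum to 4 (valence 4) → 0 H
  atom 6: O, bond orders sum to 1 (valence 2) → 1 H
  atom 7: C, bond orders sum to 4 (valence 4) → 0 H
  atom 8: O, bond orders sum to 2 (valence 2) → 0 H
  atom 9: C, bond orders sum to 1 (valence 4) → 3 H
  atom 10: C, bond orders sum to 3 (valence 4) → 1 H
  atom 11: C, bond orders sum to 4 (valence 4) → 0 H
  atom 12: Br (halogen, monovalent) → 0 H
Total hydrogens: 5.

5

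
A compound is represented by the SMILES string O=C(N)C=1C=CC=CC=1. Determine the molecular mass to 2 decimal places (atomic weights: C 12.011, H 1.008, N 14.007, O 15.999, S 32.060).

First, the molecular formula is C7H7NO (counting implicit H from valence).
  C: 7 × 12.011 = 84.077
  H: 7 × 1.008 = 7.056
  N: 1 × 14.007 = 14.007
  O: 1 × 15.999 = 15.999
Sum: 7×12.011 + 7×1.008 + 1×14.007 + 1×15.999 = 121.139 → 121.14 g/mol.

121.14 g/mol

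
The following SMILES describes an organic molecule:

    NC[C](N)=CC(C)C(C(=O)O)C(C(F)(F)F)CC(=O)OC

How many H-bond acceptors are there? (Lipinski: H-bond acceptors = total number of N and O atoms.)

6

N atoms: 2; O atoms: 4.
Lipinski HBA = 2 + 4 = 6.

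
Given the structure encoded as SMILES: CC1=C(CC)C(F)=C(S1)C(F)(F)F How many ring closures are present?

In SMILES, each pair of matching ring-closure digits denotes one ring-closing bond; the number of such bonds equals the number of independent rings.
Ring-closure bonds here: 1.

1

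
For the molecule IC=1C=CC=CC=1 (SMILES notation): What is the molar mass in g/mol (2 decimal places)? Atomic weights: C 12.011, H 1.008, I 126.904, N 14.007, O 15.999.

First, the molecular formula is C6H5I (counting implicit H from valence).
  C: 6 × 12.011 = 72.066
  H: 5 × 1.008 = 5.040
  I: 1 × 126.904 = 126.904
Sum: 6×12.011 + 5×1.008 + 1×126.904 = 204.010 → 204.01 g/mol.

204.01 g/mol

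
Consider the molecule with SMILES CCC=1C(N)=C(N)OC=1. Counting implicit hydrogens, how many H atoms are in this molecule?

Walk through each heavy atom and fill implicit hydrogens from standard valence (C 4, N 3, O 2, S 2, halogen 1):
  atom 1: C, bond orders sum to 1 (valence 4) → 3 H
  atom 2: C, bond orders sum to 2 (valence 4) → 2 H
  atom 3: C, bond orders sum to 4 (valence 4) → 0 H
  atom 4: C, bond orders sum to 4 (valence 4) → 0 H
  atom 5: N, bond orders sum to 1 (valence 3) → 2 H
  atom 6: C, bond orders sum to 4 (valence 4) → 0 H
  atom 7: N, bond orders sum to 1 (valence 3) → 2 H
  atom 8: O, bond orders sum to 2 (valence 2) → 0 H
  atom 9: C, bond orders sum to 3 (valence 4) → 1 H
Total hydrogens: 10.

10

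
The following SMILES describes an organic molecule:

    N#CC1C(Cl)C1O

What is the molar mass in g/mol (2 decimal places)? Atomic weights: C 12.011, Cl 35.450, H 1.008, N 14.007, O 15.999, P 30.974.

117.53 g/mol

First, the molecular formula is C4H4ClNO (counting implicit H from valence).
  C: 4 × 12.011 = 48.044
  Cl: 1 × 35.450 = 35.450
  H: 4 × 1.008 = 4.032
  N: 1 × 14.007 = 14.007
  O: 1 × 15.999 = 15.999
Sum: 4×12.011 + 1×35.450 + 4×1.008 + 1×14.007 + 1×15.999 = 117.532 → 117.53 g/mol.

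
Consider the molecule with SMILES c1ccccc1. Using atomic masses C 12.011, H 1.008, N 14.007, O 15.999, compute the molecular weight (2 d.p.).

78.11 g/mol

First, the molecular formula is C6H6 (counting implicit H from valence).
  C: 6 × 12.011 = 72.066
  H: 6 × 1.008 = 6.048
Sum: 6×12.011 + 6×1.008 = 78.114 → 78.11 g/mol.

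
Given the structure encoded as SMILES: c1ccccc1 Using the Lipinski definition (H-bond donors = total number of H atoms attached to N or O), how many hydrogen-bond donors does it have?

Donors: find every N or O and count the H atoms it carries.
  (no N or O atoms present)
Lipinski HBD = 0.

0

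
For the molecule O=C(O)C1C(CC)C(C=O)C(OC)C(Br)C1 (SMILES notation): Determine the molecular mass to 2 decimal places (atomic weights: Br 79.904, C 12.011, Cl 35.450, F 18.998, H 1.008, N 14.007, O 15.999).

First, the molecular formula is C11H17BrO4 (counting implicit H from valence).
  Br: 1 × 79.904 = 79.904
  C: 11 × 12.011 = 132.121
  H: 17 × 1.008 = 17.136
  O: 4 × 15.999 = 63.996
Sum: 1×79.904 + 11×12.011 + 17×1.008 + 4×15.999 = 293.157 → 293.16 g/mol.

293.16 g/mol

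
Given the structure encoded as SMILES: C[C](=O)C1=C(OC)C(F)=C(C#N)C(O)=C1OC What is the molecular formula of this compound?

C11H10FNO4

Walk through each heavy atom and fill implicit hydrogens from standard valence (C 4, N 3, O 2, S 2, halogen 1):
  atom 1: C, bond orders sum to 1 (valence 4) → 3 H
  atom 2: C with explicit H count 0
  atom 3: O, bond orders sum to 2 (valence 2) → 0 H
  atom 4: C, bond orders sum to 4 (valence 4) → 0 H
  atom 5: C, bond orders sum to 4 (valence 4) → 0 H
  atom 6: O, bond orders sum to 2 (valence 2) → 0 H
  atom 7: C, bond orders sum to 1 (valence 4) → 3 H
  atom 8: C, bond orders sum to 4 (valence 4) → 0 H
  atom 9: F (halogen, monovalent) → 0 H
  atom 10: C, bond orders sum to 4 (valence 4) → 0 H
  atom 11: C, bond orders sum to 4 (valence 4) → 0 H
  atom 12: N, bond orders sum to 3 (valence 3) → 0 H
  atom 13: C, bond orders sum to 4 (valence 4) → 0 H
  atom 14: O, bond orders sum to 1 (valence 2) → 1 H
  atom 15: C, bond orders sum to 4 (valence 4) → 0 H
  atom 16: O, bond orders sum to 2 (valence 2) → 0 H
  atom 17: C, bond orders sum to 1 (valence 4) → 3 H
Totals → C:11, H:10, F:1, N:1, O:4.
In Hill order: C11H10FNO4.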